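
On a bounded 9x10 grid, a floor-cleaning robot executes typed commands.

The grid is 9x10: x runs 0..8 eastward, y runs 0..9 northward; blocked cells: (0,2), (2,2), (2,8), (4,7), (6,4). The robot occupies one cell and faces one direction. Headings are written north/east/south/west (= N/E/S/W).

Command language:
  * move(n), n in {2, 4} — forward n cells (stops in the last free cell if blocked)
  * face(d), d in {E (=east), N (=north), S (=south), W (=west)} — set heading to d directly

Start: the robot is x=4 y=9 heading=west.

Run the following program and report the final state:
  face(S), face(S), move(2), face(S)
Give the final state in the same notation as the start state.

begin: x=4 y=9 heading=west
[1] after face(S): x=4 y=9 heading=south
[2] after face(S): x=4 y=9 heading=south
[3] after move(2): x=4 y=8 heading=south
[4] after face(S): x=4 y=8 heading=south

x=4 y=8 heading=south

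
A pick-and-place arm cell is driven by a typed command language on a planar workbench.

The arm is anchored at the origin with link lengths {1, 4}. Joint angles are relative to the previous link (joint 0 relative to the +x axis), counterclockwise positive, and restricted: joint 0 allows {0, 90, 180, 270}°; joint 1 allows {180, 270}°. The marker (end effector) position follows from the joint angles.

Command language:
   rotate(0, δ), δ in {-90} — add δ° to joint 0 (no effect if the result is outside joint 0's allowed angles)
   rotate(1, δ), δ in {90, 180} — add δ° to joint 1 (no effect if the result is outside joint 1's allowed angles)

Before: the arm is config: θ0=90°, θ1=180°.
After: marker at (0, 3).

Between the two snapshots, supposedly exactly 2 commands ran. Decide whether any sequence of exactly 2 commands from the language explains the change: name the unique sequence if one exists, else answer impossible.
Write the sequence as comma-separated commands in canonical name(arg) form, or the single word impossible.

initial: config: θ0=90°, θ1=180°
step 1 (rotate(0, -90)): config: θ0=0°, θ1=180°
step 2 (rotate(0, -90)): config: θ0=270°, θ1=180°
no other 2-command option fits: unique.

rotate(0, -90), rotate(0, -90)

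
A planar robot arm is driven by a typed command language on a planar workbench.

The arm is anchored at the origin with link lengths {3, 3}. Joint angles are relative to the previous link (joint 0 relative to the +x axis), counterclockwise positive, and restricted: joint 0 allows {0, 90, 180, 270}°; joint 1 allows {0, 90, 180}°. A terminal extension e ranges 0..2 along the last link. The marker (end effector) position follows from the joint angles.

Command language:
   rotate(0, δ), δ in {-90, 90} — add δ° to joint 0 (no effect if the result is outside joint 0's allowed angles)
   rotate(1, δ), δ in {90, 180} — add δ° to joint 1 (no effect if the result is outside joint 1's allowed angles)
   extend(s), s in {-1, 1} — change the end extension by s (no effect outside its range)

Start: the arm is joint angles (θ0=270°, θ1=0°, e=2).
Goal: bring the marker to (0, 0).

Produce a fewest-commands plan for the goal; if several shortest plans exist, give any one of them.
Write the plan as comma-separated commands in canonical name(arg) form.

extend(-1), extend(-1), rotate(1, 180)

t0: joint angles (θ0=270°, θ1=0°, e=2)
step 1 (extend(-1)): joint angles (θ0=270°, θ1=0°, e=1)
step 2 (extend(-1)): joint angles (θ0=270°, θ1=0°, e=0)
step 3 (rotate(1, 180)): joint angles (θ0=270°, θ1=180°, e=0)
nothing shorter than 3 reaches the goal.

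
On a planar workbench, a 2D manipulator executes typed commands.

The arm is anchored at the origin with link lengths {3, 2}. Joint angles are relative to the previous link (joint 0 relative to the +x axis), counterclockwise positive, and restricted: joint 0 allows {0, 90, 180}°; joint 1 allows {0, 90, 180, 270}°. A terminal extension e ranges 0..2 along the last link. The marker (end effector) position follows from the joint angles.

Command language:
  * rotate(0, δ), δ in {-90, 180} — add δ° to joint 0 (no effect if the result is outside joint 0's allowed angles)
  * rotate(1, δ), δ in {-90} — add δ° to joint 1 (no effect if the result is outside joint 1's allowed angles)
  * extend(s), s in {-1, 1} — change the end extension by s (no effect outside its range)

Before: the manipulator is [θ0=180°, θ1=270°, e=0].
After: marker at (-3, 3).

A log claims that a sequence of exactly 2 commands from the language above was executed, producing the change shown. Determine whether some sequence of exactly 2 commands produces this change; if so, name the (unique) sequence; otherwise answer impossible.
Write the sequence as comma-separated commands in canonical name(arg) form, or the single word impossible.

key: running extend(1) before extend(-1) would end elsewhere — order is forced
initial: [θ0=180°, θ1=270°, e=0]
[1] after extend(-1): [θ0=180°, θ1=270°, e=0]
[2] after extend(1): [θ0=180°, θ1=270°, e=1]
all 25 alternatives checked — unique.

extend(-1), extend(1)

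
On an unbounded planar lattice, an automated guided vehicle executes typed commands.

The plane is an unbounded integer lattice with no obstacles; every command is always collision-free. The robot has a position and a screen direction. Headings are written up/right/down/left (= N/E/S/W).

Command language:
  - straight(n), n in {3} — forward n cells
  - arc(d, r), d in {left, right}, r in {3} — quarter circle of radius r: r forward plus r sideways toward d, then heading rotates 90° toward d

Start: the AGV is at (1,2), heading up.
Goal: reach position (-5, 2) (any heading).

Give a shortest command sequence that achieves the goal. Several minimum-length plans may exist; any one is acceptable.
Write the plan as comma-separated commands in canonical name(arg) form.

start: at (1,2), heading up
1. arc(left, 3) → at (-2,5), heading left
2. arc(left, 3) → at (-5,2), heading down
shorter routes all fall short; 2 is best.

arc(left, 3), arc(left, 3)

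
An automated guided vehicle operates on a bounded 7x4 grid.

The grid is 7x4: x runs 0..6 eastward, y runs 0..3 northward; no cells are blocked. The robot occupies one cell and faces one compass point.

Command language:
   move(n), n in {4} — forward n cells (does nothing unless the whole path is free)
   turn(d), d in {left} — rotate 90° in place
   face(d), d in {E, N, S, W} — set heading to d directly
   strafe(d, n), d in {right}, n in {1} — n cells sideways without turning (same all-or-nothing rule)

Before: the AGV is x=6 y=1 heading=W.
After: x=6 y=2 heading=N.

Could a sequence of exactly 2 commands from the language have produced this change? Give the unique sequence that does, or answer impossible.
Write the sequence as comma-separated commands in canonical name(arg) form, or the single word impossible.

key: running face(N) before strafe(right, 1) would end elsewhere — order is forced
initial: x=6 y=1 heading=W
t=1 strafe(right, 1) ⇒ x=6 y=2 heading=W
t=2 face(N) ⇒ x=6 y=2 heading=N
uniquely the one of 49 2-step routes that fits.

strafe(right, 1), face(N)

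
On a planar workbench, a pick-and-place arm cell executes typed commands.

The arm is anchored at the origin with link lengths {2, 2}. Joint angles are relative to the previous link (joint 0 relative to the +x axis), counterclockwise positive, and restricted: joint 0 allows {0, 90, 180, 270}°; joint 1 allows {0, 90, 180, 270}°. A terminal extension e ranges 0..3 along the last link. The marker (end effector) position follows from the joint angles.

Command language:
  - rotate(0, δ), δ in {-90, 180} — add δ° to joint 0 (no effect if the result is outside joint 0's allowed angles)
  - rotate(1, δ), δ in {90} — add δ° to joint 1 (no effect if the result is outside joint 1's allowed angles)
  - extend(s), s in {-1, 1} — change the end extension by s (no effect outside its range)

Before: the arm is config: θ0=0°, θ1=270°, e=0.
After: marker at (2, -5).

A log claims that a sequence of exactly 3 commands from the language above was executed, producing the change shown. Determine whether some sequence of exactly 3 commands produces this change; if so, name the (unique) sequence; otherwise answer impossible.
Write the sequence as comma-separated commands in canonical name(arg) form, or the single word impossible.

begin: config: θ0=0°, θ1=270°, e=0
t=1 extend(1) ⇒ config: θ0=0°, θ1=270°, e=1
t=2 extend(1) ⇒ config: θ0=0°, θ1=270°, e=2
t=3 extend(1) ⇒ config: θ0=0°, θ1=270°, e=3
uniquely the one of 125 3-step routes that fits.

extend(1), extend(1), extend(1)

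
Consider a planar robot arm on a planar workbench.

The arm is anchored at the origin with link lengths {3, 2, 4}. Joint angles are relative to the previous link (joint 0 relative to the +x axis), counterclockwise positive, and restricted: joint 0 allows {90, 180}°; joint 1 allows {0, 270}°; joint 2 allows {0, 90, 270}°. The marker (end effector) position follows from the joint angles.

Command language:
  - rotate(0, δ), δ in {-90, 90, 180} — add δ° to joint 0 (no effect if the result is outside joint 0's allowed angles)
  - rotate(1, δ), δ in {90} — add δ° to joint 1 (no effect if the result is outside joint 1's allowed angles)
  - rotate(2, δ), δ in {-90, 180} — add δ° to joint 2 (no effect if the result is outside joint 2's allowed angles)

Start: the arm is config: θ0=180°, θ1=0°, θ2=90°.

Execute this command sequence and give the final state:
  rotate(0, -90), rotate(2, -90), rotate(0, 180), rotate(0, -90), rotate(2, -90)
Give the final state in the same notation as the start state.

begin: config: θ0=180°, θ1=0°, θ2=90°
1. rotate(0, -90) → config: θ0=90°, θ1=0°, θ2=90°
2. rotate(2, -90) → config: θ0=90°, θ1=0°, θ2=0°
3. rotate(0, 180) → config: θ0=90°, θ1=0°, θ2=0°
4. rotate(0, -90) → config: θ0=90°, θ1=0°, θ2=0°
5. rotate(2, -90) → config: θ0=90°, θ1=0°, θ2=270°

config: θ0=90°, θ1=0°, θ2=270°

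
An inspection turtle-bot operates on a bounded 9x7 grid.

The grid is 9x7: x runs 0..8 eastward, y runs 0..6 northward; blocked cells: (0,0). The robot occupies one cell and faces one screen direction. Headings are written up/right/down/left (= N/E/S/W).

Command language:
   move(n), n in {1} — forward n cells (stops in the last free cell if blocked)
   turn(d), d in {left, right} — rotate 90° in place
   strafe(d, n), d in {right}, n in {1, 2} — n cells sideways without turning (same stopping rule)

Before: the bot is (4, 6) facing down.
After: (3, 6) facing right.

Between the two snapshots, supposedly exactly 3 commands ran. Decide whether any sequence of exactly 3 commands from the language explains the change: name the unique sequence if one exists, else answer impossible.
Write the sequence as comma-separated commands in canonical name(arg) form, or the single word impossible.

key: running move(1) before strafe(right, 2) would end elsewhere — order is forced
begin: (4, 6) facing down
1. strafe(right, 2) → (2, 6) facing down
2. turn(left) → (2, 6) facing right
3. move(1) → (3, 6) facing right
uniquely the one of 125 3-step routes that fits.

strafe(right, 2), turn(left), move(1)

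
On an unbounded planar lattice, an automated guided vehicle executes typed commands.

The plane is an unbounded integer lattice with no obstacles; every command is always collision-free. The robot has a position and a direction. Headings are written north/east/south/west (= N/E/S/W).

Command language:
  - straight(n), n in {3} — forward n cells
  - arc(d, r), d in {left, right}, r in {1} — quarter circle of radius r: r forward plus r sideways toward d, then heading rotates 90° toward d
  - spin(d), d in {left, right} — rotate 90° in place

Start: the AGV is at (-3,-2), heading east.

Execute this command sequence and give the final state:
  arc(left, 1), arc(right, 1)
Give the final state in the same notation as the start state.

initial: at (-3,-2), heading east
[1] after arc(left, 1): at (-2,-1), heading north
[2] after arc(right, 1): at (-1,0), heading east

at (-1,0), heading east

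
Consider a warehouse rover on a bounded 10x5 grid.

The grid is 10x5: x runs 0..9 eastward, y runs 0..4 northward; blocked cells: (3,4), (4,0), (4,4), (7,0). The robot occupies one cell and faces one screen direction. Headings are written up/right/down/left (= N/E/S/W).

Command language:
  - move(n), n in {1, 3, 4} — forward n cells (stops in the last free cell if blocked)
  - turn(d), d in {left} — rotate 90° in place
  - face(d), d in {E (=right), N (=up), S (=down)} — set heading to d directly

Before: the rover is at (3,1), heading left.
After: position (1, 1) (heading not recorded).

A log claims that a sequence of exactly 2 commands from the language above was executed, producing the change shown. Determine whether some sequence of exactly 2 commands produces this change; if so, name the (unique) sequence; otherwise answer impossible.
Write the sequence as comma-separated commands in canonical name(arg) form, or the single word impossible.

begin: at (3,1), heading left
1. move(1) → at (2,1), heading left
2. move(1) → at (1,1), heading left
uniquely the one of 49 2-step routes that fits.

move(1), move(1)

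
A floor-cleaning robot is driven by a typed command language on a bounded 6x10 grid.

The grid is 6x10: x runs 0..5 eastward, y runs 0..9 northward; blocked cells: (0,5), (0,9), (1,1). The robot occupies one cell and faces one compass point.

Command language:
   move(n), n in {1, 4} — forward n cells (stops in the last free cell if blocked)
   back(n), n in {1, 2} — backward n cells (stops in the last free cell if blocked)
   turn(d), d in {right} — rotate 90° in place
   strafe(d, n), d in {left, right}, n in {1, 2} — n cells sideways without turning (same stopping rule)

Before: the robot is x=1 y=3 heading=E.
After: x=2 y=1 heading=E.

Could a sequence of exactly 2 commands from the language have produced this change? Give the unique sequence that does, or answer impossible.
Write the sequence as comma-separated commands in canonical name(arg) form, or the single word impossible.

move(1), strafe(right, 2)

key: heading stays E — no command in the sequence turns
initial: x=1 y=3 heading=E
[1] after move(1): x=2 y=3 heading=E
[2] after strafe(right, 2): x=2 y=1 heading=E
no other 2-command option fits: unique.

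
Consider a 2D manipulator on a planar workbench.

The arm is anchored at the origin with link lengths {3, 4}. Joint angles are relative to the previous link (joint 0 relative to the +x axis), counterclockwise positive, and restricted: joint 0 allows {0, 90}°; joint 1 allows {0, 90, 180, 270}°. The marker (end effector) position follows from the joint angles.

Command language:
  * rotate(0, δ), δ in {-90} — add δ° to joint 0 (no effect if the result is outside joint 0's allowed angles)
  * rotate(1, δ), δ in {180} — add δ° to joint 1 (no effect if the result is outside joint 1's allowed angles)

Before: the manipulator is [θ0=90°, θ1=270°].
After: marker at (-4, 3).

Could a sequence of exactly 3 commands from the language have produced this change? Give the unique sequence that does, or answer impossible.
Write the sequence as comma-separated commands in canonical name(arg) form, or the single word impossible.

initial: [θ0=90°, θ1=270°]
[1] after rotate(1, 180): [θ0=90°, θ1=90°]
[2] after rotate(1, 180): [θ0=90°, θ1=270°]
[3] after rotate(1, 180): [θ0=90°, θ1=90°]
uniquely the one of 8 3-step routes that fits.

rotate(1, 180), rotate(1, 180), rotate(1, 180)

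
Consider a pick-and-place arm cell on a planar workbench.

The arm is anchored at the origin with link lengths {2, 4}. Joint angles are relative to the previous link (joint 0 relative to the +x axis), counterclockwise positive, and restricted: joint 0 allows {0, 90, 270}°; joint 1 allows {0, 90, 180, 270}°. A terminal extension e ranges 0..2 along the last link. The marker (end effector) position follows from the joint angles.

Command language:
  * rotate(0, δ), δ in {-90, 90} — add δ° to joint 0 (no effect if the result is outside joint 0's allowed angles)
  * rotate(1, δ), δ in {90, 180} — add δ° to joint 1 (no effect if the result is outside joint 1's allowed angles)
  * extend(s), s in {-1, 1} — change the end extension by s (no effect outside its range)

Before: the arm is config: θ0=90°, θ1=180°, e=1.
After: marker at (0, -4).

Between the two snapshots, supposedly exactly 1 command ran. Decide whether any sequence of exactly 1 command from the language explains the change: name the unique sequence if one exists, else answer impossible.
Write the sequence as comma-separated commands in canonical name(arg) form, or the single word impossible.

from: config: θ0=90°, θ1=180°, e=1
t=1 extend(1) ⇒ config: θ0=90°, θ1=180°, e=2
all 6 alternatives checked — unique.

extend(1)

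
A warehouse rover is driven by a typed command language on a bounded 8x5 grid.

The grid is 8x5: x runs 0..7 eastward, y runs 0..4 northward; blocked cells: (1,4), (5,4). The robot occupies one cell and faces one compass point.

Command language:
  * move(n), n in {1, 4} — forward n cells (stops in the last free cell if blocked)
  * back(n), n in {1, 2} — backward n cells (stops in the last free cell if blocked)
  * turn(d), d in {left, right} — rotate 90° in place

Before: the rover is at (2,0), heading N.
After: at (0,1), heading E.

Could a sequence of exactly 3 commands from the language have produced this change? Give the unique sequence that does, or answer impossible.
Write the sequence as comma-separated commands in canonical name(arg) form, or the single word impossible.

move(1), turn(right), back(2)

key: cell and facing (now E) both changed — the 3 commands mix motion and turning
begin: at (2,0), heading N
step 1 (move(1)): at (2,1), heading N
step 2 (turn(right)): at (2,1), heading E
step 3 (back(2)): at (0,1), heading E
all 216 alternatives checked — unique.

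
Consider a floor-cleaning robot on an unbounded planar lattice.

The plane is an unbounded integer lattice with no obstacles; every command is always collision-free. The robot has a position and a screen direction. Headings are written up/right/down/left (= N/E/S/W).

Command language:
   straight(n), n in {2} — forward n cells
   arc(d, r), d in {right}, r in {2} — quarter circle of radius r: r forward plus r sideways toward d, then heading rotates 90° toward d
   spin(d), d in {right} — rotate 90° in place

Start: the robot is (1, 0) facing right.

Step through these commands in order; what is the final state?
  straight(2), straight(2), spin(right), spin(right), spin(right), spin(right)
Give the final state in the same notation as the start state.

(5, 0) facing right

initial: (1, 0) facing right
step 1 (straight(2)): (3, 0) facing right
step 2 (straight(2)): (5, 0) facing right
step 3 (spin(right)): (5, 0) facing down
step 4 (spin(right)): (5, 0) facing left
step 5 (spin(right)): (5, 0) facing up
step 6 (spin(right)): (5, 0) facing right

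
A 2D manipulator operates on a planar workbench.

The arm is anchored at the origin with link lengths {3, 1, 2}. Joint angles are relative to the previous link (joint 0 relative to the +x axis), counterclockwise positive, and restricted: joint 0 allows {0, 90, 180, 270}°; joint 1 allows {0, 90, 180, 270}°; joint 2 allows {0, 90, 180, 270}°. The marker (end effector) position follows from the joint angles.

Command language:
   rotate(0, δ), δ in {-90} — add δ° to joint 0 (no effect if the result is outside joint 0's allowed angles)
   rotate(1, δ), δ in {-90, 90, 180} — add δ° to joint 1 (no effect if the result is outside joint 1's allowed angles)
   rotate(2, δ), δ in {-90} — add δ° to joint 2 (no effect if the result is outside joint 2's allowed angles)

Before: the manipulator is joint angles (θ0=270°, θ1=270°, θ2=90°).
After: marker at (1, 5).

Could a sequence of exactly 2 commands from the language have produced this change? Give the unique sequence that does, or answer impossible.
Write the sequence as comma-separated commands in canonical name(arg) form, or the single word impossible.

rotate(0, -90), rotate(0, -90)

t0: joint angles (θ0=270°, θ1=270°, θ2=90°)
t=1 rotate(0, -90) ⇒ joint angles (θ0=180°, θ1=270°, θ2=90°)
t=2 rotate(0, -90) ⇒ joint angles (θ0=90°, θ1=270°, θ2=90°)
all 25 alternatives checked — unique.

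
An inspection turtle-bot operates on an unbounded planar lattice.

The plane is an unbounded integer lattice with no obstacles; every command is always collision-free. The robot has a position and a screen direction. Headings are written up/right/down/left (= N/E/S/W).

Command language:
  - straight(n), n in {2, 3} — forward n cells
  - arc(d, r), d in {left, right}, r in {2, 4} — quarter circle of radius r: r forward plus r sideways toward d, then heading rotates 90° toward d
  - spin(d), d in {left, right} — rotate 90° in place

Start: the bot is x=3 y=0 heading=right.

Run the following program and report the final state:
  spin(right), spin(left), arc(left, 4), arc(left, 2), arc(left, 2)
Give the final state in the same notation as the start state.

x=3 y=4 heading=down

start: x=3 y=0 heading=right
t=1 spin(right) ⇒ x=3 y=0 heading=down
t=2 spin(left) ⇒ x=3 y=0 heading=right
t=3 arc(left, 4) ⇒ x=7 y=4 heading=up
t=4 arc(left, 2) ⇒ x=5 y=6 heading=left
t=5 arc(left, 2) ⇒ x=3 y=4 heading=down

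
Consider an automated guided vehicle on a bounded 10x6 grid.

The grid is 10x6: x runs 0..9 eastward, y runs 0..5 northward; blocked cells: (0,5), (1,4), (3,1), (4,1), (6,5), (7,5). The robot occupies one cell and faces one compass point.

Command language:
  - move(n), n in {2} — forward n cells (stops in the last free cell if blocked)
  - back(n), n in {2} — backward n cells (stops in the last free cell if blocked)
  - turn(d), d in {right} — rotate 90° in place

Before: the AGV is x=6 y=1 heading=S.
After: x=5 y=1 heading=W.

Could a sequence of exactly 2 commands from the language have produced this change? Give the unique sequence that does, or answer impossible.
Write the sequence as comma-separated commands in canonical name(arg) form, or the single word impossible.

key: cell and facing (now W) both changed — the 2 commands mix motion and turning
t0: x=6 y=1 heading=S
t=1 turn(right) ⇒ x=6 y=1 heading=W
t=2 move(2) ⇒ x=5 y=1 heading=W
no other 2-command option fits: unique.

turn(right), move(2)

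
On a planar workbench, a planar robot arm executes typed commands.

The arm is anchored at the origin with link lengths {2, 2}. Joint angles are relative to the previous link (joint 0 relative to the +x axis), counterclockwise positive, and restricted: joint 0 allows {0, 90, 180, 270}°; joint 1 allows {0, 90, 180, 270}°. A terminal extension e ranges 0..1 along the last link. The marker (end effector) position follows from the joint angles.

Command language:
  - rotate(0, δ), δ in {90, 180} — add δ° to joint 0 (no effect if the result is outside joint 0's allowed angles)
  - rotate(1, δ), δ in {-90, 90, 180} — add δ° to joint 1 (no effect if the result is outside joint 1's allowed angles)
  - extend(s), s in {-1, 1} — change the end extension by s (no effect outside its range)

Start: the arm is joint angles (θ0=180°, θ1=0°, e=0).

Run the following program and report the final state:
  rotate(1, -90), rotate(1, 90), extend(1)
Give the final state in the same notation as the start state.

initial: joint angles (θ0=180°, θ1=0°, e=0)
step 1 (rotate(1, -90)): joint angles (θ0=180°, θ1=270°, e=0)
step 2 (rotate(1, 90)): joint angles (θ0=180°, θ1=0°, e=0)
step 3 (extend(1)): joint angles (θ0=180°, θ1=0°, e=1)

joint angles (θ0=180°, θ1=0°, e=1)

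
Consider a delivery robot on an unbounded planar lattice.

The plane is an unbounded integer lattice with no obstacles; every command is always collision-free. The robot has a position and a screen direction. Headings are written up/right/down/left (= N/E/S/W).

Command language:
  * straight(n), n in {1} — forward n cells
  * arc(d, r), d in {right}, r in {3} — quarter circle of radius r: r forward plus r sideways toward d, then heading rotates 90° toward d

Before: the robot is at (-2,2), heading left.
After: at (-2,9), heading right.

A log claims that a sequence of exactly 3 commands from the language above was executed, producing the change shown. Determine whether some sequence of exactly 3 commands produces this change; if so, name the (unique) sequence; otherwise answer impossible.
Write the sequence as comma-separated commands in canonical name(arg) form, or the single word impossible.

key: cell and facing (now E) both changed — the 3 commands mix motion and turning
initial: at (-2,2), heading left
[1] after arc(right, 3): at (-5,5), heading up
[2] after straight(1): at (-5,6), heading up
[3] after arc(right, 3): at (-2,9), heading right
all 8 alternatives checked — unique.

arc(right, 3), straight(1), arc(right, 3)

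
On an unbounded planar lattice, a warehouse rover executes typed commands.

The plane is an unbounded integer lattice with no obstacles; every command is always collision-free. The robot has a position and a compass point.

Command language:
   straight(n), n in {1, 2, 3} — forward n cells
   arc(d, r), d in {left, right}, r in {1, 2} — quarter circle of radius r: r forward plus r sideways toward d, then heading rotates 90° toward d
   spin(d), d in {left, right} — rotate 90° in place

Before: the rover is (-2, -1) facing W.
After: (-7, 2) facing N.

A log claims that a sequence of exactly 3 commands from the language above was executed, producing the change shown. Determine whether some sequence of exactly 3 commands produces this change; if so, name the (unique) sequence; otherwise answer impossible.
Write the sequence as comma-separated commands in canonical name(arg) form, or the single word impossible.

straight(3), arc(right, 2), straight(1)

key: running straight(1) before straight(3) would end elsewhere — order is forced
initial: (-2, -1) facing W
t=1 straight(3) ⇒ (-5, -1) facing W
t=2 arc(right, 2) ⇒ (-7, 1) facing N
t=3 straight(1) ⇒ (-7, 2) facing N
all 729 alternatives checked — unique.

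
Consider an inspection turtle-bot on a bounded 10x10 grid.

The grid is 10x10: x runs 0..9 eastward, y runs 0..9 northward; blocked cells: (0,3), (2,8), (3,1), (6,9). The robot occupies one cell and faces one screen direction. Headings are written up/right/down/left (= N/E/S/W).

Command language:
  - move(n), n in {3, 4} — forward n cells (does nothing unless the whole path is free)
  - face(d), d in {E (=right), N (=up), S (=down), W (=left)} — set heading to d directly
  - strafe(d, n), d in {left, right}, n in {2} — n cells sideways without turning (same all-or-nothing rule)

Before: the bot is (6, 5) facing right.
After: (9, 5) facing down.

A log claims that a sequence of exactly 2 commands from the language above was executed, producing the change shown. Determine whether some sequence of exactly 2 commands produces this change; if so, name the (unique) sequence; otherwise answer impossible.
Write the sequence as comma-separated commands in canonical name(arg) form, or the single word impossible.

move(3), face(S)

key: position moved to (9,5) AND the heading swung to S — translation plus rotation needed
from: (6, 5) facing right
[1] after move(3): (9, 5) facing right
[2] after face(S): (9, 5) facing down
all 64 alternatives checked — unique.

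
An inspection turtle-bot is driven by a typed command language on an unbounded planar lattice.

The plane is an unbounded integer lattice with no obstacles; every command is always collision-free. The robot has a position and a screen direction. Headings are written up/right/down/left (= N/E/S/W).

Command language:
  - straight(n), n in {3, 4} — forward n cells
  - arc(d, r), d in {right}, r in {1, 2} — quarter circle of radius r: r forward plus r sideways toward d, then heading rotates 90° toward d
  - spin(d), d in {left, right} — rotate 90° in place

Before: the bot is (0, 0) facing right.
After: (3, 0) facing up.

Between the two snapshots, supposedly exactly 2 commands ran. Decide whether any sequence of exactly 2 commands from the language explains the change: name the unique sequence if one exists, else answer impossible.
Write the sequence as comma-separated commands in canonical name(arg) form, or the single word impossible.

key: running spin(left) before straight(3) would end elsewhere — order is forced
begin: (0, 0) facing right
[1] after straight(3): (3, 0) facing right
[2] after spin(left): (3, 0) facing up
uniquely the one of 36 2-step routes that fits.

straight(3), spin(left)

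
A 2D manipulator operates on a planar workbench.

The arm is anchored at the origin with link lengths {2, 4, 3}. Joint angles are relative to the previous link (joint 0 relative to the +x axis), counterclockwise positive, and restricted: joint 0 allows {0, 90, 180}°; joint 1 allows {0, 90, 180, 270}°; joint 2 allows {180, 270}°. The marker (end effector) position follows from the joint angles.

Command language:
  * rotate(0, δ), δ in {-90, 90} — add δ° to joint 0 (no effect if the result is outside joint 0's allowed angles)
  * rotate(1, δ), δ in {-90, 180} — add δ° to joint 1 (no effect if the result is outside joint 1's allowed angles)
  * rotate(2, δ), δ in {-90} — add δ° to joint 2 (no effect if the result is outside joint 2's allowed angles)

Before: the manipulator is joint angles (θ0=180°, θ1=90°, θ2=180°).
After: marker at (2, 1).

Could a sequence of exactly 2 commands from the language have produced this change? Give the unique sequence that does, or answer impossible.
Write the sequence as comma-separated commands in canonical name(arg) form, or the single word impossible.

t0: joint angles (θ0=180°, θ1=90°, θ2=180°)
t=1 rotate(0, -90) ⇒ joint angles (θ0=90°, θ1=90°, θ2=180°)
t=2 rotate(0, -90) ⇒ joint angles (θ0=0°, θ1=90°, θ2=180°)
no other 2-command option fits: unique.

rotate(0, -90), rotate(0, -90)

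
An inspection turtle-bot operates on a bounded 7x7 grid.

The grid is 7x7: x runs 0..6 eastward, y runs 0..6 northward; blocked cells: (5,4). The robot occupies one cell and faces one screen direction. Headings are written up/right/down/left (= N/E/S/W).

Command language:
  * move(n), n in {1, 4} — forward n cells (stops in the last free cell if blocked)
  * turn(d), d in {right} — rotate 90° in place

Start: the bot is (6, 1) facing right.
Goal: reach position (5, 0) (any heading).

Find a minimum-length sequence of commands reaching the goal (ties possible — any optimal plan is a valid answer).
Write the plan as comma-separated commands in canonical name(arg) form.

initial: (6, 1) facing right
1. turn(right) → (6, 1) facing down
2. move(1) → (6, 0) facing down
3. turn(right) → (6, 0) facing left
4. move(1) → (5, 0) facing left
shorter routes all fall short; 4 is best.

turn(right), move(1), turn(right), move(1)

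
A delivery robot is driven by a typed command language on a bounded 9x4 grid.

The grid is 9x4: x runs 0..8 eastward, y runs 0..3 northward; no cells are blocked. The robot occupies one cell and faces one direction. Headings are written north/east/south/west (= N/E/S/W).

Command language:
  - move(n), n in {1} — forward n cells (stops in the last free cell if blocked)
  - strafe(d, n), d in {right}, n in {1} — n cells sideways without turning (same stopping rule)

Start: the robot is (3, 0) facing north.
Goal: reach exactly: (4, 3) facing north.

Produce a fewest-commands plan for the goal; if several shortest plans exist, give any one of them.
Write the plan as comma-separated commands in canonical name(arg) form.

initial: (3, 0) facing north
step 1 (strafe(right, 1)): (4, 0) facing north
step 2 (move(1)): (4, 1) facing north
step 3 (move(1)): (4, 2) facing north
step 4 (move(1)): (4, 3) facing north
shorter routes all fall short; 4 is best.

strafe(right, 1), move(1), move(1), move(1)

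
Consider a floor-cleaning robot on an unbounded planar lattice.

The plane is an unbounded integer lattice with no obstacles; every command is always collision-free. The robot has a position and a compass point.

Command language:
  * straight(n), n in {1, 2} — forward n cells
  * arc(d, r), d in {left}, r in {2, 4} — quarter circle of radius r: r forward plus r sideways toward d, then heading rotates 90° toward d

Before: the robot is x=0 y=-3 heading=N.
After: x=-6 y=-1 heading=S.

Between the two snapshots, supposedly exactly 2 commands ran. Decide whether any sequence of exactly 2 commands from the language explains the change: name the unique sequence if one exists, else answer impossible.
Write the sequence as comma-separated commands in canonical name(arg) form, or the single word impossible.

key: cell and facing (now S) both changed — the 2 commands mix motion and turning
initial: x=0 y=-3 heading=N
1. arc(left, 4) → x=-4 y=1 heading=W
2. arc(left, 2) → x=-6 y=-1 heading=S
no rival 2-sequence matches.

arc(left, 4), arc(left, 2)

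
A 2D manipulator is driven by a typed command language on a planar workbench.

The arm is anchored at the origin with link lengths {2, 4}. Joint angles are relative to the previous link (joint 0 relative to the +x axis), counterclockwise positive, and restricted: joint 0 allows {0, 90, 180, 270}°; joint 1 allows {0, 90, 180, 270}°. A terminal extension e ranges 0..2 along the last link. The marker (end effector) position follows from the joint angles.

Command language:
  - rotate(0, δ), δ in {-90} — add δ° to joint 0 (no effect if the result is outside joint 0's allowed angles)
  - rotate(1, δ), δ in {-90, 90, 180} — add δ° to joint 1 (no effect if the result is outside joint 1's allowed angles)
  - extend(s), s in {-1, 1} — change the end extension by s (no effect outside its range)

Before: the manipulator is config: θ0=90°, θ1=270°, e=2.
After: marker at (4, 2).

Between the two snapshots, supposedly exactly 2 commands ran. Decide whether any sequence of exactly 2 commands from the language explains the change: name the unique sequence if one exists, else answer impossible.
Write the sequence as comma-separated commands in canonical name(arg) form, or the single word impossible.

extend(-1), extend(-1)

begin: config: θ0=90°, θ1=270°, e=2
step 1 (extend(-1)): config: θ0=90°, θ1=270°, e=1
step 2 (extend(-1)): config: θ0=90°, θ1=270°, e=0
no other 2-command option fits: unique.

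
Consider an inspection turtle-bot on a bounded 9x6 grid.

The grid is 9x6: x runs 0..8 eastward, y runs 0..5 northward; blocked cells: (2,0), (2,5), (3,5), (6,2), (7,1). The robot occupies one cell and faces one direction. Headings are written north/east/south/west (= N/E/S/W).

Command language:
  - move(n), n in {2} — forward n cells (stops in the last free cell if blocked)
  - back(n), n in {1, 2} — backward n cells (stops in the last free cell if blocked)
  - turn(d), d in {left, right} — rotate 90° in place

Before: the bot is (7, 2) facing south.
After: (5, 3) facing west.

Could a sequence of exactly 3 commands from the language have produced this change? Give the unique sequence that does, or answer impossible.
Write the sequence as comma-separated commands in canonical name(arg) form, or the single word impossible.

key: running move(2) before back(1) would end elsewhere — order is forced
initial: (7, 2) facing south
[1] after back(1): (7, 3) facing south
[2] after turn(right): (7, 3) facing west
[3] after move(2): (5, 3) facing west
all 125 alternatives checked — unique.

back(1), turn(right), move(2)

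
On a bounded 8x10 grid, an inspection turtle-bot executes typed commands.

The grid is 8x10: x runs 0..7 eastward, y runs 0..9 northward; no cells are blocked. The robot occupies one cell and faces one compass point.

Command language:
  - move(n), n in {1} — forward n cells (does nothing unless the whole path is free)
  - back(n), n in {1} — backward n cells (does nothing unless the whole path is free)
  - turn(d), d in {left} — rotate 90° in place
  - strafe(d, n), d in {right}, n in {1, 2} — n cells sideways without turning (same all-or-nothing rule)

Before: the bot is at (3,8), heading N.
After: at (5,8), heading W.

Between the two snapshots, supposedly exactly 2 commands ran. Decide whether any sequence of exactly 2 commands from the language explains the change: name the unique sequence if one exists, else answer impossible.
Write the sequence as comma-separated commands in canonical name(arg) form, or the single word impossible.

key: position moved to (5,8) AND the heading swung to W — translation plus rotation needed
initial: at (3,8), heading N
step 1 (strafe(right, 2)): at (5,8), heading N
step 2 (turn(left)): at (5,8), heading W
all 25 alternatives checked — unique.

strafe(right, 2), turn(left)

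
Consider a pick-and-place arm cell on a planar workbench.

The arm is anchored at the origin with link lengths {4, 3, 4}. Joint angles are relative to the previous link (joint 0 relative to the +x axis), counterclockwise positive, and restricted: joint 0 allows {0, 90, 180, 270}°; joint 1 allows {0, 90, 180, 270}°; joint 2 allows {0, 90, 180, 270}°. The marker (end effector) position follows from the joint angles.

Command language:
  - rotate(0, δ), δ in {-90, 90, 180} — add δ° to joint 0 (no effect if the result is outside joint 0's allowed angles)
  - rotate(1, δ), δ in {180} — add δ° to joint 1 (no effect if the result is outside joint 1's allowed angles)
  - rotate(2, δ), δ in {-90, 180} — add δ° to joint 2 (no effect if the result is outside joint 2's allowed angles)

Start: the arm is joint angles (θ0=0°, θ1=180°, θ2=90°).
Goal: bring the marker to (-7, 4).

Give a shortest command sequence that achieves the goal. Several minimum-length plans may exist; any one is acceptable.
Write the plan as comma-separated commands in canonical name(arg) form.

t0: joint angles (θ0=0°, θ1=180°, θ2=90°)
t=1 rotate(2, 180) ⇒ joint angles (θ0=0°, θ1=180°, θ2=270°)
t=2 rotate(1, 180) ⇒ joint angles (θ0=0°, θ1=0°, θ2=270°)
t=3 rotate(0, 180) ⇒ joint angles (θ0=180°, θ1=0°, θ2=270°)
nothing shorter than 3 reaches the goal.

rotate(2, 180), rotate(1, 180), rotate(0, 180)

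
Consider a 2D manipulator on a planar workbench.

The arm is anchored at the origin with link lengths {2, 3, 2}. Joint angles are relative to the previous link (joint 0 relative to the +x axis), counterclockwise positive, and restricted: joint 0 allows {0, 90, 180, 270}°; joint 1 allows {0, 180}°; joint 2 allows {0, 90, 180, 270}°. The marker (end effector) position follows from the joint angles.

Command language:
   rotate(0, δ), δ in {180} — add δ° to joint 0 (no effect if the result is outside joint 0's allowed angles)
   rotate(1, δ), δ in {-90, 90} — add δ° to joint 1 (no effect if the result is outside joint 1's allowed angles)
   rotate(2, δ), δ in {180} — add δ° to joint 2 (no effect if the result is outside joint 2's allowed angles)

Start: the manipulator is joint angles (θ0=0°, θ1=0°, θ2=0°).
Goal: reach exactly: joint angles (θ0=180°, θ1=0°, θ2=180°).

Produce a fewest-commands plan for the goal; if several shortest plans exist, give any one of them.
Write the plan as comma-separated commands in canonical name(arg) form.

rotate(2, 180), rotate(0, 180)

begin: joint angles (θ0=0°, θ1=0°, θ2=0°)
1. rotate(2, 180) → joint angles (θ0=0°, θ1=0°, θ2=180°)
2. rotate(0, 180) → joint angles (θ0=180°, θ1=0°, θ2=180°)
minimal: 2 command(s), checked below 2.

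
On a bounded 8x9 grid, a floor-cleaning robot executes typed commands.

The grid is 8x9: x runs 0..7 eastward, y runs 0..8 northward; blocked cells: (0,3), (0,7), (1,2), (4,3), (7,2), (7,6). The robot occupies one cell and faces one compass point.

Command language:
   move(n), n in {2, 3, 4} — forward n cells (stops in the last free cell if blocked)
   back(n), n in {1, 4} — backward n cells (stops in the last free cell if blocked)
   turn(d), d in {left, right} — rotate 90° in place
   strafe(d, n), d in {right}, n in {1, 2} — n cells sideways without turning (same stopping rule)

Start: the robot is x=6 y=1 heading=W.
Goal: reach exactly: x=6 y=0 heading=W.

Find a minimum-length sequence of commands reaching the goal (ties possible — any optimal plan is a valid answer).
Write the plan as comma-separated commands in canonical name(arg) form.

turn(right), back(4), turn(left)

begin: x=6 y=1 heading=W
step 1 (turn(right)): x=6 y=1 heading=N
step 2 (back(4)): x=6 y=0 heading=N
step 3 (turn(left)): x=6 y=0 heading=W
shorter routes all fall short; 3 is best.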